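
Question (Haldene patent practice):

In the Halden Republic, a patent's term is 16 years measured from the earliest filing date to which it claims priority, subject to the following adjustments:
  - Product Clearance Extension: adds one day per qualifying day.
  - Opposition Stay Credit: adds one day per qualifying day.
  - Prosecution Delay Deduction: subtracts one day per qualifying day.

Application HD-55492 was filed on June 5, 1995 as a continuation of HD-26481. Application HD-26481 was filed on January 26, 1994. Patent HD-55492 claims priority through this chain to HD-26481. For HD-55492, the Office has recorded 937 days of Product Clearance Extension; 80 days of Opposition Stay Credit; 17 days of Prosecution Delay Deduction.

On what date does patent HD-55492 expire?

Earliest priority filing: 26 January 1994.
Base term: 26 January 1994 + 16 years → 26 January 2010.
Product Clearance Extension: +937 days → 20 August 2012.
Opposition Stay Credit: +80 days → 8 November 2012.
Prosecution Delay Deduction: −17 days → 22 October 2012.

2012-10-22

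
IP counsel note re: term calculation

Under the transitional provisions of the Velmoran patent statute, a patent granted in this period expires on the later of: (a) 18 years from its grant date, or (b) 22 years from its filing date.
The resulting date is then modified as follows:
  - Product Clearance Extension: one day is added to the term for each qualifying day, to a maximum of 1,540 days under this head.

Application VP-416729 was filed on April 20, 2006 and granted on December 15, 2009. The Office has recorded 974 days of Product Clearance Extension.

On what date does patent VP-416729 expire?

(a) grant + 18 years → 15 December 2027.
(b) filing + 22 years → 20 April 2028.
Later of the two: 20 April 2028.
Product Clearance Extension: 974 days (within the 1540-day cap) → +974 days → 20 December 2030.

December 20, 2030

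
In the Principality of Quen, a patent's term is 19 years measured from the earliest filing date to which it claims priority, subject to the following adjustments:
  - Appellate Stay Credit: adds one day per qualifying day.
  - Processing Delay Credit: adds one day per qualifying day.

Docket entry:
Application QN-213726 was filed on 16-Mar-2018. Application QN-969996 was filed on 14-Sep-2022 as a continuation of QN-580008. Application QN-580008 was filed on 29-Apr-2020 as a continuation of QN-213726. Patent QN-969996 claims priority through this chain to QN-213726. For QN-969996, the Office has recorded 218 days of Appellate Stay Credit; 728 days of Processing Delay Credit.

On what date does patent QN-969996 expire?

October 18, 2039

Earliest priority filing: 16 March 2018.
Base term: 16 March 2018 + 19 years → 16 March 2037.
Appellate Stay Credit: +218 days → 20 October 2037.
Processing Delay Credit: +728 days → 18 October 2039.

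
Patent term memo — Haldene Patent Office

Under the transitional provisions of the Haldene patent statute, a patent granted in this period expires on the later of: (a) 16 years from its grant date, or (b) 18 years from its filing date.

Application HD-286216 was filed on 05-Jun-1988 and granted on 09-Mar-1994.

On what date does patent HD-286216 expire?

(a) grant + 16 years → 9 March 2010.
(b) filing + 18 years → 5 June 2006.
Later of the two: 9 March 2010.

March 9, 2010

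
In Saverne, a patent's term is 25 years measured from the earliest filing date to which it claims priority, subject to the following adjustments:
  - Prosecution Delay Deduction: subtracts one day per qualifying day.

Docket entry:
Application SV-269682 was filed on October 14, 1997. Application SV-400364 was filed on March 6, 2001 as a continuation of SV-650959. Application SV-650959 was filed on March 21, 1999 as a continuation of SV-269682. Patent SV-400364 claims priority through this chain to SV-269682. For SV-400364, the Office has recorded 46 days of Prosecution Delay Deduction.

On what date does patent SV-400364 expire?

2022-08-29

Earliest priority filing: 14 October 1997.
Base term: 14 October 1997 + 25 years → 14 October 2022.
Prosecution Delay Deduction: −46 days → 29 August 2022.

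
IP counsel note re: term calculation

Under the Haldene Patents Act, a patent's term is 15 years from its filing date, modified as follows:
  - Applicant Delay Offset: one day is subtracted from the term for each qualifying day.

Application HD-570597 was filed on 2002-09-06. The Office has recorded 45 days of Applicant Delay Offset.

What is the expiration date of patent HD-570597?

Base term: filing date + 15 years → 6 September 2017.
Applicant Delay Offset: −45 days → 23 July 2017.

July 23, 2017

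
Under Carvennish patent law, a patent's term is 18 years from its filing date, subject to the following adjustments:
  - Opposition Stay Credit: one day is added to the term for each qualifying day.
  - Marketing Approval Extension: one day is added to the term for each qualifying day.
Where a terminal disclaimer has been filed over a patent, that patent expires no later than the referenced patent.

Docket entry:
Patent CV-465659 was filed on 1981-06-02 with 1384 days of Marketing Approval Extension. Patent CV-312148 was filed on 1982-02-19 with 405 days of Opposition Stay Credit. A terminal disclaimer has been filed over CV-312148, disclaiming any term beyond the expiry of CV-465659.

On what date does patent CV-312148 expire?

Natural term of CV-312148:
  Base: filing + 18 years → 19 February 2000.
  Opposition Stay Credit: +405 days → 30 March 2001.
Expiry of referenced patent CV-465659:
  Base: filing + 18 years → 2 June 1999.
  Marketing Approval Extension: +1384 days → 17 March 2003.
Terminal disclaimer: CV-312148 expires on the earlier of 30 March 2001 and 17 March 2003.

2001-03-30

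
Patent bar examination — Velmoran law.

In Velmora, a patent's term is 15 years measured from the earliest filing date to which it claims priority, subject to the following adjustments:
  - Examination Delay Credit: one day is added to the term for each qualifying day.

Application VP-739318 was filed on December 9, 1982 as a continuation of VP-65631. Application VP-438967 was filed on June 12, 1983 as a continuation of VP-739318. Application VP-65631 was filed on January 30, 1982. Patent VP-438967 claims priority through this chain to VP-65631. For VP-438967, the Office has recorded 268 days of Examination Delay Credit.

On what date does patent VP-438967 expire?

Earliest priority filing: 30 January 1982.
Base term: 30 January 1982 + 15 years → 30 January 1997.
Examination Delay Credit: +268 days → 25 October 1997.

1997-10-25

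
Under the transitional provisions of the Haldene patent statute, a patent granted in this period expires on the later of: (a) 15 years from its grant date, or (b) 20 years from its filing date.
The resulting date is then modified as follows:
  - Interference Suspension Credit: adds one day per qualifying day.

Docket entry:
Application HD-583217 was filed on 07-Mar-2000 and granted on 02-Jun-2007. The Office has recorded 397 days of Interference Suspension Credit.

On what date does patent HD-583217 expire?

2023-07-04

(a) grant + 15 years → 2 June 2022.
(b) filing + 20 years → 7 March 2020.
Later of the two: 2 June 2022.
Interference Suspension Credit: +397 days → 4 July 2023.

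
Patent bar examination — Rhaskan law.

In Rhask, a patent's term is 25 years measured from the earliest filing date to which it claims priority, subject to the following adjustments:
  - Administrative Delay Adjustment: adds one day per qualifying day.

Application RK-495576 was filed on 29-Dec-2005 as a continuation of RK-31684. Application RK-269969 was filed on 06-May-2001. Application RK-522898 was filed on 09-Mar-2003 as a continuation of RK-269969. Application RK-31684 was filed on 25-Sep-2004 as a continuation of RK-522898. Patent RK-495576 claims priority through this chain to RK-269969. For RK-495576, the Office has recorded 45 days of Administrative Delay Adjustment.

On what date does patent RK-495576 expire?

June 20, 2026

Earliest priority filing: 6 May 2001.
Base term: 6 May 2001 + 25 years → 6 May 2026.
Administrative Delay Adjustment: +45 days → 20 June 2026.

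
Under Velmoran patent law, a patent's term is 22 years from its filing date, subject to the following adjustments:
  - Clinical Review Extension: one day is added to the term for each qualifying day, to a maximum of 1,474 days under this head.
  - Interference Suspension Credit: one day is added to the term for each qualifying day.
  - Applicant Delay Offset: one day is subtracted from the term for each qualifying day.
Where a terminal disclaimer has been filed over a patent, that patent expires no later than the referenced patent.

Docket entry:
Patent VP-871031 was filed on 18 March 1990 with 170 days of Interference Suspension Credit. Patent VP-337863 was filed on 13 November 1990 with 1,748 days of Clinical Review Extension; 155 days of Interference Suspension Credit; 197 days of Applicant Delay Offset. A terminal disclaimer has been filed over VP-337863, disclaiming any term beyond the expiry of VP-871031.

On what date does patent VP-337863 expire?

Natural term of VP-337863:
  Base: filing + 22 years → 13 November 2012.
  Clinical Review Extension: 1748 days claimed exceeds the 1474-day cap, so +1474 days → 26 November 2016.
  Interference Suspension Credit: +155 days → 30 April 2017.
  Applicant Delay Offset: −197 days → 15 October 2016.
Expiry of referenced patent VP-871031:
  Base: filing + 22 years → 18 March 2012.
  Interference Suspension Credit: +170 days → 4 September 2012.
Terminal disclaimer: VP-337863 expires on the earlier of 15 October 2016 and 4 September 2012.

2012-09-04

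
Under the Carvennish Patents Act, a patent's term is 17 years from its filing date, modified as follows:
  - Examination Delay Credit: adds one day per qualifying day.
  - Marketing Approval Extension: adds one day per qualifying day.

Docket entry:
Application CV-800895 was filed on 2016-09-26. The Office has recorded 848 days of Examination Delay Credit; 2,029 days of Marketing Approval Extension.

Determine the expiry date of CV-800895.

August 12, 2041

Base term: filing date + 17 years → 26 September 2033.
Examination Delay Credit: +848 days → 22 January 2036.
Marketing Approval Extension: +2029 days → 12 August 2041.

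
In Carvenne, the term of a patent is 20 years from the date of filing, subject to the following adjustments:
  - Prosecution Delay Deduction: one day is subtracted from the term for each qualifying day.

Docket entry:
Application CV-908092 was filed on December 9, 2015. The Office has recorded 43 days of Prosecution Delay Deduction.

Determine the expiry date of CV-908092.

October 27, 2035

Base term: filing date + 20 years → 9 December 2035.
Prosecution Delay Deduction: −43 days → 27 October 2035.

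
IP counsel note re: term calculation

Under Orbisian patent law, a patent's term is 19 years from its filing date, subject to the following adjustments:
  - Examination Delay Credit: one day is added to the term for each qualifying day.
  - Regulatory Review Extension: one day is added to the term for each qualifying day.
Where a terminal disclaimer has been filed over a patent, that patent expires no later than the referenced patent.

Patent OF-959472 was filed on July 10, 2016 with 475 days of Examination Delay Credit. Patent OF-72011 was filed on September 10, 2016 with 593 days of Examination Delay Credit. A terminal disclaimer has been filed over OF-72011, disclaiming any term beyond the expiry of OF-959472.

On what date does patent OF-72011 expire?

Natural term of OF-72011:
  Base: filing + 19 years → 10 September 2035.
  Examination Delay Credit: +593 days → 25 April 2037.
Expiry of referenced patent OF-959472:
  Base: filing + 19 years → 10 July 2035.
  Examination Delay Credit: +475 days → 27 October 2036.
Terminal disclaimer: OF-72011 expires on the earlier of 25 April 2037 and 27 October 2036.

October 27, 2036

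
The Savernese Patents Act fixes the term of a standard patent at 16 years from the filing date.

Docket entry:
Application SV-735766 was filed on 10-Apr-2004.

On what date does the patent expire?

Filing date + 16 years → 10 April 2020.

2020-04-10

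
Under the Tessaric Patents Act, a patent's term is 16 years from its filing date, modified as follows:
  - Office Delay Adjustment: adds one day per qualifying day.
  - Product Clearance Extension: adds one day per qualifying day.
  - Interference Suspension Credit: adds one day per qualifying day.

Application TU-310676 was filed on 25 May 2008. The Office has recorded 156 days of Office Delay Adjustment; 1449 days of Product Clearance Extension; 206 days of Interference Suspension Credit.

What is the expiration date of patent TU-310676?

2029-05-10

Base term: filing date + 16 years → 25 May 2024.
Office Delay Adjustment: +156 days → 28 October 2024.
Product Clearance Extension: +1449 days → 16 October 2028.
Interference Suspension Credit: +206 days → 10 May 2029.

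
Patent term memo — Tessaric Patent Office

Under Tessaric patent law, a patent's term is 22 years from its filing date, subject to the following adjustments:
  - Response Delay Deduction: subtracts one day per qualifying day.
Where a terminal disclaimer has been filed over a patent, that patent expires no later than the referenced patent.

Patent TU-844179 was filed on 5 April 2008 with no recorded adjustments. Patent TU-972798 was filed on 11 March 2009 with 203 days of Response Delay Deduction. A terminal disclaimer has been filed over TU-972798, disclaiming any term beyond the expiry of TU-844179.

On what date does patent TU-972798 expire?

Natural term of TU-972798:
  Base: filing + 22 years → 11 March 2031.
  Response Delay Deduction: −203 days → 20 August 2030.
Expiry of referenced patent TU-844179:
  Base: filing + 22 years → 5 April 2030.
Terminal disclaimer: TU-972798 expires on the earlier of 20 August 2030 and 5 April 2030.

April 5, 2030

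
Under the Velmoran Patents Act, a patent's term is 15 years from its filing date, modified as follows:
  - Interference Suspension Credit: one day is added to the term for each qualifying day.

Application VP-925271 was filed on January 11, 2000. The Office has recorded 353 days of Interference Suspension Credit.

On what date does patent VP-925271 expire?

Base term: filing date + 15 years → 11 January 2015.
Interference Suspension Credit: +353 days → 30 December 2015.

2015-12-30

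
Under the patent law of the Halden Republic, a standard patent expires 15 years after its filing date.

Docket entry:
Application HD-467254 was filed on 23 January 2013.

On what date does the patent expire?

Filing date + 15 years → 23 January 2028.

January 23, 2028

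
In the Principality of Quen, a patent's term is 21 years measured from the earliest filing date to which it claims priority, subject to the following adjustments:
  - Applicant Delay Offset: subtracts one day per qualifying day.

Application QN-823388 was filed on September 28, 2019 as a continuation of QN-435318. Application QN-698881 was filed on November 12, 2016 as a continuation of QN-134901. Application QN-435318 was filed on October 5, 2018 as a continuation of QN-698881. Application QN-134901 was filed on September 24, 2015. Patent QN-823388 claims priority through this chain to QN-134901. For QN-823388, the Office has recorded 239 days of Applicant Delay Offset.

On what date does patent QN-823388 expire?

January 29, 2036

Earliest priority filing: 24 September 2015.
Base term: 24 September 2015 + 21 years → 24 September 2036.
Applicant Delay Offset: −239 days → 29 January 2036.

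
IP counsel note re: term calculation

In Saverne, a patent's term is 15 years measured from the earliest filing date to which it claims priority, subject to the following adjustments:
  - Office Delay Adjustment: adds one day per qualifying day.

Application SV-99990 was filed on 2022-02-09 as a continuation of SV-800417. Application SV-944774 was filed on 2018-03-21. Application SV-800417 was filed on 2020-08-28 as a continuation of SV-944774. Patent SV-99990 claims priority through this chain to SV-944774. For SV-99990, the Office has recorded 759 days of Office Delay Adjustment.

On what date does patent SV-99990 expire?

April 19, 2035

Earliest priority filing: 21 March 2018.
Base term: 21 March 2018 + 15 years → 21 March 2033.
Office Delay Adjustment: +759 days → 19 April 2035.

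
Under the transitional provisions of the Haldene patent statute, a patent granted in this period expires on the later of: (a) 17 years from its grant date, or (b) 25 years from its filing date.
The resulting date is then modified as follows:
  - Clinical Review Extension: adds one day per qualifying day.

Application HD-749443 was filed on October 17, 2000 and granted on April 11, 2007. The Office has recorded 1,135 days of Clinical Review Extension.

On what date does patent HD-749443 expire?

(a) grant + 17 years → 11 April 2024.
(b) filing + 25 years → 17 October 2025.
Later of the two: 17 October 2025.
Clinical Review Extension: +1135 days → 25 November 2028.

November 25, 2028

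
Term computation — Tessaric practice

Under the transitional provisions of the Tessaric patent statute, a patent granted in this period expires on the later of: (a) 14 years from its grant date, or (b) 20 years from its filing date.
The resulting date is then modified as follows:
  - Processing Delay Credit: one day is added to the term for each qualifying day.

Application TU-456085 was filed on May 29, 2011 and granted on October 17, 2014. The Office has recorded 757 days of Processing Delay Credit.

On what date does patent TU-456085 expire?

(a) grant + 14 years → 17 October 2028.
(b) filing + 20 years → 29 May 2031.
Later of the two: 29 May 2031.
Processing Delay Credit: +757 days → 24 June 2033.

June 24, 2033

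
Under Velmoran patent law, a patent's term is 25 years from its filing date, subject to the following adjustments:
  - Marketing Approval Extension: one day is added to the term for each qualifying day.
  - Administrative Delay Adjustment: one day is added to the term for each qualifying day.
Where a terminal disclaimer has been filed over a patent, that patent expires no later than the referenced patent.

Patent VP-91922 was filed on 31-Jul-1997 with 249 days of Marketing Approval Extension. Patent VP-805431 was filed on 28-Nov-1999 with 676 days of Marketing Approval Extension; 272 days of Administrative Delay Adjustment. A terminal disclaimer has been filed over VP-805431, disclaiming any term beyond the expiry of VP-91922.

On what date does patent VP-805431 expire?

2023-04-06

Natural term of VP-805431:
  Base: filing + 25 years → 28 November 2024.
  Marketing Approval Extension: +676 days → 5 October 2026.
  Administrative Delay Adjustment: +272 days → 4 July 2027.
Expiry of referenced patent VP-91922:
  Base: filing + 25 years → 31 July 2022.
  Marketing Approval Extension: +249 days → 6 April 2023.
Terminal disclaimer: VP-805431 expires on the earlier of 4 July 2027 and 6 April 2023.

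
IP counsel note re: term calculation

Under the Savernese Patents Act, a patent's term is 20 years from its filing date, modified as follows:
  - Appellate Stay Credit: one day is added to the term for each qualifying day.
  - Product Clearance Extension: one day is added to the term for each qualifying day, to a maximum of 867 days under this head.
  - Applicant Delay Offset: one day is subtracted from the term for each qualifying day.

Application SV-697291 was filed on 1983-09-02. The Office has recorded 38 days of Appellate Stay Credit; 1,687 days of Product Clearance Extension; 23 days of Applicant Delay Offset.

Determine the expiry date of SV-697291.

2006-01-31

Base term: filing date + 20 years → 2 September 2003.
Appellate Stay Credit: +38 days → 10 October 2003.
Product Clearance Extension: 1687 days claimed exceeds the 867-day cap, so +867 days → 23 February 2006.
Applicant Delay Offset: −23 days → 31 January 2006.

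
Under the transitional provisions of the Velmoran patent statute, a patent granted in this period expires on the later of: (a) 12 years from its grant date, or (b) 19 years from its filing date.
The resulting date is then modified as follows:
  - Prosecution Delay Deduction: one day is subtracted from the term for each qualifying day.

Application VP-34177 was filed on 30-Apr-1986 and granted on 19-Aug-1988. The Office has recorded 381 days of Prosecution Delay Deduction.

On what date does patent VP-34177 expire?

(a) grant + 12 years → 19 August 2000.
(b) filing + 19 years → 30 April 2005.
Later of the two: 30 April 2005.
Prosecution Delay Deduction: −381 days → 14 April 2004.

April 14, 2004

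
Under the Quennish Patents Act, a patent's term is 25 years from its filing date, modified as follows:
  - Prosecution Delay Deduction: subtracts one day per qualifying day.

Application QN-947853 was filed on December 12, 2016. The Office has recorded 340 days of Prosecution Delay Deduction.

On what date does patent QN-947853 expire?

January 6, 2041

Base term: filing date + 25 years → 12 December 2041.
Prosecution Delay Deduction: −340 days → 6 January 2041.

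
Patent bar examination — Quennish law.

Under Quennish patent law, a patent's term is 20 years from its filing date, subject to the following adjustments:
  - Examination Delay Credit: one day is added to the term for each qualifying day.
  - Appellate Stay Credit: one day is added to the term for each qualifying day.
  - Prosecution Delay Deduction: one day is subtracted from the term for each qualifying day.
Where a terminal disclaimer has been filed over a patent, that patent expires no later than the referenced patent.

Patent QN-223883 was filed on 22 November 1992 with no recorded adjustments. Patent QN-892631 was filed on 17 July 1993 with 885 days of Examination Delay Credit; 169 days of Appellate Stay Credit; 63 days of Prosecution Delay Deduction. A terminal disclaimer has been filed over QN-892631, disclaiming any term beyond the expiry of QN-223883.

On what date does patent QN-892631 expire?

November 22, 2012

Natural term of QN-892631:
  Base: filing + 20 years → 17 July 2013.
  Examination Delay Credit: +885 days → 19 December 2015.
  Appellate Stay Credit: +169 days → 5 June 2016.
  Prosecution Delay Deduction: −63 days → 3 April 2016.
Expiry of referenced patent QN-223883:
  Base: filing + 20 years → 22 November 2012.
Terminal disclaimer: QN-892631 expires on the earlier of 3 April 2016 and 22 November 2012.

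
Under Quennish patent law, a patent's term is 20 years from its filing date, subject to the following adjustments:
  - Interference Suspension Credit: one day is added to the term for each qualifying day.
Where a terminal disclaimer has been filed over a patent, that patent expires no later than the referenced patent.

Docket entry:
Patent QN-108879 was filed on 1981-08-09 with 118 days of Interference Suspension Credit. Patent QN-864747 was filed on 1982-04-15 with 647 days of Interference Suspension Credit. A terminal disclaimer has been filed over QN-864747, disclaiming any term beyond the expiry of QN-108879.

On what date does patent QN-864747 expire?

2001-12-05

Natural term of QN-864747:
  Base: filing + 20 years → 15 April 2002.
  Interference Suspension Credit: +647 days → 22 January 2004.
Expiry of referenced patent QN-108879:
  Base: filing + 20 years → 9 August 2001.
  Interference Suspension Credit: +118 days → 5 December 2001.
Terminal disclaimer: QN-864747 expires on the earlier of 22 January 2004 and 5 December 2001.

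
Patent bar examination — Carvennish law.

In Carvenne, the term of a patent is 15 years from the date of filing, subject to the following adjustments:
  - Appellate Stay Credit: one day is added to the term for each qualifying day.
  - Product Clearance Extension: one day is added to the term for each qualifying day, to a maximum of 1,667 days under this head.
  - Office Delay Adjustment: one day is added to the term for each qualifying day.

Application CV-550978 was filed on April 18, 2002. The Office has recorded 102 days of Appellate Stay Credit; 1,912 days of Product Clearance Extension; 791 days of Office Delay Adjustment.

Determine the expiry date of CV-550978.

Base term: filing date + 15 years → 18 April 2017.
Appellate Stay Credit: +102 days → 29 July 2017.
Product Clearance Extension: 1912 days claimed exceeds the 1667-day cap, so +1667 days → 20 February 2022.
Office Delay Adjustment: +791 days → 21 April 2024.

April 21, 2024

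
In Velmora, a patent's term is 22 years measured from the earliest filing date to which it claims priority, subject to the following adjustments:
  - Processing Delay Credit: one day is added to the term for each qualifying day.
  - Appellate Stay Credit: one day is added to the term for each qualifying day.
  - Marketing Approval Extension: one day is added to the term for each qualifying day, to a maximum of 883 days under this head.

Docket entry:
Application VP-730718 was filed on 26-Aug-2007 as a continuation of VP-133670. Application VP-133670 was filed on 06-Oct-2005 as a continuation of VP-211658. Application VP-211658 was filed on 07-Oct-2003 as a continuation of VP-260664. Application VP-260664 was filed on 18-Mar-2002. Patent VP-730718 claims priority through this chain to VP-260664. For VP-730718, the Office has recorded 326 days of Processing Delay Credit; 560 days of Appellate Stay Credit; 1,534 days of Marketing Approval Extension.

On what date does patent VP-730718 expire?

January 20, 2029

Earliest priority filing: 18 March 2002.
Base term: 18 March 2002 + 22 years → 18 March 2024.
Processing Delay Credit: +326 days → 7 February 2025.
Appellate Stay Credit: +560 days → 21 August 2026.
Marketing Approval Extension: 1534 days claimed exceeds the 883-day cap, so +883 days → 20 January 2029.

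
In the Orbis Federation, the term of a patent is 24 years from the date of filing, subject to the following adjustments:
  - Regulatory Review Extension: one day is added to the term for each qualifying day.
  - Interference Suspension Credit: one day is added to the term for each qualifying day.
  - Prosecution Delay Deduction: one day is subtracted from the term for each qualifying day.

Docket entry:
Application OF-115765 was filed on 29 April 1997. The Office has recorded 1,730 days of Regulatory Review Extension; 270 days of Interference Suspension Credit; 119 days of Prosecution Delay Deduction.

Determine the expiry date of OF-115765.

2026-06-23

Base term: filing date + 24 years → 29 April 2021.
Regulatory Review Extension: +1730 days → 23 January 2026.
Interference Suspension Credit: +270 days → 20 October 2026.
Prosecution Delay Deduction: −119 days → 23 June 2026.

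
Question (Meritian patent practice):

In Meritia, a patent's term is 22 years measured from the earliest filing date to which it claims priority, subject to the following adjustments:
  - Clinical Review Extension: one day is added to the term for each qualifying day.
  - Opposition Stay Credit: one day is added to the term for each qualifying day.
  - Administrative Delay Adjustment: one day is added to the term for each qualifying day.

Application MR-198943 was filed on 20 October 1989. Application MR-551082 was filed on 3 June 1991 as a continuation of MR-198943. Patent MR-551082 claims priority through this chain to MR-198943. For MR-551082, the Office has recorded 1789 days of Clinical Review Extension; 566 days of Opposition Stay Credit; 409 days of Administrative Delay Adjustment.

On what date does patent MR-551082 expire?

Earliest priority filing: 20 October 1989.
Base term: 20 October 1989 + 22 years → 20 October 2011.
Clinical Review Extension: +1789 days → 12 September 2016.
Opposition Stay Credit: +566 days → 1 April 2018.
Administrative Delay Adjustment: +409 days → 15 May 2019.

May 15, 2019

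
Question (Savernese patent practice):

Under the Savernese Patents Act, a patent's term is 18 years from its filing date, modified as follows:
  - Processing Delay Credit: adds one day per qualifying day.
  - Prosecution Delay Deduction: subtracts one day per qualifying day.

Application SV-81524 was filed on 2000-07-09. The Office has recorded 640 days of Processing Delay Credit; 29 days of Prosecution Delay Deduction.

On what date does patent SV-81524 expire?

Base term: filing date + 18 years → 9 July 2018.
Processing Delay Credit: +640 days → 9 April 2020.
Prosecution Delay Deduction: −29 days → 11 March 2020.

March 11, 2020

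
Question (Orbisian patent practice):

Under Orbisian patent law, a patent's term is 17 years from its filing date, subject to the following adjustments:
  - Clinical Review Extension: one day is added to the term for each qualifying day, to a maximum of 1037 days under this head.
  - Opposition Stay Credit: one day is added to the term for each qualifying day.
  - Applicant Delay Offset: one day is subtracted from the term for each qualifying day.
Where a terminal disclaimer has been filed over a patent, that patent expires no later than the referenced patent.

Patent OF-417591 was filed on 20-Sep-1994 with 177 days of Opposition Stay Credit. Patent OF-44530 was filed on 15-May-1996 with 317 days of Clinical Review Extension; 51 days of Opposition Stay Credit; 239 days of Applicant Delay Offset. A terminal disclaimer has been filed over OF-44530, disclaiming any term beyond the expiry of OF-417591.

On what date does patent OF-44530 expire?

Natural term of OF-44530:
  Base: filing + 17 years → 15 May 2013.
  Clinical Review Extension: 317 days (within the 1037-day cap) → +317 days → 28 March 2014.
  Opposition Stay Credit: +51 days → 18 May 2014.
  Applicant Delay Offset: −239 days → 21 September 2013.
Expiry of referenced patent OF-417591:
  Base: filing + 17 years → 20 September 2011.
  Opposition Stay Credit: +177 days → 15 March 2012.
Terminal disclaimer: OF-44530 expires on the earlier of 21 September 2013 and 15 March 2012.

2012-03-15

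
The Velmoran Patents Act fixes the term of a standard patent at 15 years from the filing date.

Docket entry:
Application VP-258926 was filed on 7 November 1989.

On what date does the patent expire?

November 7, 2004

Filing date + 15 years → 7 November 2004.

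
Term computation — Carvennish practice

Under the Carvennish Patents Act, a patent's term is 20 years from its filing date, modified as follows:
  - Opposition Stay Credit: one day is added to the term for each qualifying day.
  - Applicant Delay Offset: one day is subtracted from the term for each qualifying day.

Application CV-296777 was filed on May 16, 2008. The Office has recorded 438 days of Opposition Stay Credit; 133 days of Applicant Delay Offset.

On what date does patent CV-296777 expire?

March 17, 2029

Base term: filing date + 20 years → 16 May 2028.
Opposition Stay Credit: +438 days → 28 July 2029.
Applicant Delay Offset: −133 days → 17 March 2029.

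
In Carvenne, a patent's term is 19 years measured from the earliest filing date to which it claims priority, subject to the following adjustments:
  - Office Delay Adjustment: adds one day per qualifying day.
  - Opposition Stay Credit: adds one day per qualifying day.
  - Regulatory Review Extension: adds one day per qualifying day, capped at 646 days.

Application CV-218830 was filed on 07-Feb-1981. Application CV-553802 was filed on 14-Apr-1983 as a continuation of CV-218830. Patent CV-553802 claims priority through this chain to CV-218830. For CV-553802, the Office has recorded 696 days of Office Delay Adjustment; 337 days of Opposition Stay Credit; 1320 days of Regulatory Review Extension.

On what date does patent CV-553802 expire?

Earliest priority filing: 7 February 1981.
Base term: 7 February 1981 + 19 years → 7 February 2000.
Office Delay Adjustment: +696 days → 3 January 2002.
Opposition Stay Credit: +337 days → 6 December 2002.
Regulatory Review Extension: 1320 days claimed exceeds the 646-day cap, so +646 days → 12 September 2004.

September 12, 2004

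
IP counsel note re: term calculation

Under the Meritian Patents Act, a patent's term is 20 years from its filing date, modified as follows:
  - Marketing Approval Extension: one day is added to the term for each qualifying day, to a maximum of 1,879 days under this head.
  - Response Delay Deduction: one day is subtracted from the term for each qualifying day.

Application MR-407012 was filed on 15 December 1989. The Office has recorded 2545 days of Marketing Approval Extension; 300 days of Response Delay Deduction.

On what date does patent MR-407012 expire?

Base term: filing date + 20 years → 15 December 2009.
Marketing Approval Extension: 2545 days claimed exceeds the 1879-day cap, so +1879 days → 6 February 2015.
Response Delay Deduction: −300 days → 12 April 2014.

April 12, 2014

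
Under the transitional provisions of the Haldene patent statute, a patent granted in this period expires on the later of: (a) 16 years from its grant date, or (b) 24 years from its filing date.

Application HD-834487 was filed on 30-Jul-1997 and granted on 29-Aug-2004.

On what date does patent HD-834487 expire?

(a) grant + 16 years → 29 August 2020.
(b) filing + 24 years → 30 July 2021.
Later of the two: 30 July 2021.

2021-07-30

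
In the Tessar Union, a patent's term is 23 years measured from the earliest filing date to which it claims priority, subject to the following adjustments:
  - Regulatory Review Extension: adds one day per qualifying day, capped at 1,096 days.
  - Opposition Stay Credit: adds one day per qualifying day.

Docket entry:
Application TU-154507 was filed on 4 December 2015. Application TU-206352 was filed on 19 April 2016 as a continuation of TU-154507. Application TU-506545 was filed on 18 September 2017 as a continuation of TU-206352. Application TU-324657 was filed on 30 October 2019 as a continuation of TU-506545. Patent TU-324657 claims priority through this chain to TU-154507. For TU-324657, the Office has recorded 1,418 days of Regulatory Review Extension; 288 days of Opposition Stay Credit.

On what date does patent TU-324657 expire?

2042-09-18

Earliest priority filing: 4 December 2015.
Base term: 4 December 2015 + 23 years → 4 December 2038.
Regulatory Review Extension: 1418 days claimed exceeds the 1096-day cap, so +1096 days → 4 December 2041.
Opposition Stay Credit: +288 days → 18 September 2042.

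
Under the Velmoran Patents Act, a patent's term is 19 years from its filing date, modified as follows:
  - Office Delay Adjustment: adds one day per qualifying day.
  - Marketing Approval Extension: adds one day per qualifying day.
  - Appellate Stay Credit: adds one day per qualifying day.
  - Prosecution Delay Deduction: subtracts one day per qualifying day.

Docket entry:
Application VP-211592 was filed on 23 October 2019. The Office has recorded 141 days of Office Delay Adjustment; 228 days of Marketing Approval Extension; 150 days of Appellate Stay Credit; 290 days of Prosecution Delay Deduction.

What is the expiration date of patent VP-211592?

June 9, 2039

Base term: filing date + 19 years → 23 October 2038.
Office Delay Adjustment: +141 days → 13 March 2039.
Marketing Approval Extension: +228 days → 27 October 2039.
Appellate Stay Credit: +150 days → 25 March 2040.
Prosecution Delay Deduction: −290 days → 9 June 2039.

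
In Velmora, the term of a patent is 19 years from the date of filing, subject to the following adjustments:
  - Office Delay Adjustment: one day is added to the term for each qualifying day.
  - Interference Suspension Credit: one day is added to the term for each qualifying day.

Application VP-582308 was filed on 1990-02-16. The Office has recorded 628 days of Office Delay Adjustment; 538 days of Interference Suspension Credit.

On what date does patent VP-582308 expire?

April 27, 2012

Base term: filing date + 19 years → 16 February 2009.
Office Delay Adjustment: +628 days → 6 November 2010.
Interference Suspension Credit: +538 days → 27 April 2012.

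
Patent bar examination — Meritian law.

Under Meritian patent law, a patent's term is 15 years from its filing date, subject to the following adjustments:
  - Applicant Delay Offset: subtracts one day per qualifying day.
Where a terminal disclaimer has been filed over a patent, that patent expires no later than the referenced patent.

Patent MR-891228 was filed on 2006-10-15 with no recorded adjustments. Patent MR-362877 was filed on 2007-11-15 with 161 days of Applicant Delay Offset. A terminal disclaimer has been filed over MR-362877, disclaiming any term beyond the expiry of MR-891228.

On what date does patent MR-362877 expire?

Natural term of MR-362877:
  Base: filing + 15 years → 15 November 2022.
  Applicant Delay Offset: −161 days → 7 June 2022.
Expiry of referenced patent MR-891228:
  Base: filing + 15 years → 15 October 2021.
Terminal disclaimer: MR-362877 expires on the earlier of 7 June 2022 and 15 October 2021.

October 15, 2021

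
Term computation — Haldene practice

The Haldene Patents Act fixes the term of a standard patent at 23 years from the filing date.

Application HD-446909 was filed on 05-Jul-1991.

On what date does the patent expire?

Filing date + 23 years → 5 July 2014.

2014-07-05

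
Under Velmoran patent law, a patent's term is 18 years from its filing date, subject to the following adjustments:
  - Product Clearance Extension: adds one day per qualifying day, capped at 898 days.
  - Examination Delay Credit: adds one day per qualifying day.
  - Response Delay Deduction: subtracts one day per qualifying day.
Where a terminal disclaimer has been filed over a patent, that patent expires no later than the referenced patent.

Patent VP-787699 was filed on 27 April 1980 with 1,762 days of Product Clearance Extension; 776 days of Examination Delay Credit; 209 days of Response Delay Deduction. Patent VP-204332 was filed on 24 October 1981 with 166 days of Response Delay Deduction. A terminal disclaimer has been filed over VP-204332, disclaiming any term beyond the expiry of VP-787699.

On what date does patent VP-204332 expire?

May 11, 1999

Natural term of VP-204332:
  Base: filing + 18 years → 24 October 1999.
  Response Delay Deduction: −166 days → 11 May 1999.
Expiry of referenced patent VP-787699:
  Base: filing + 18 years → 27 April 1998.
  Product Clearance Extension: 1762 days claimed exceeds the 898-day cap, so +898 days → 11 October 2000.
  Examination Delay Credit: +776 days → 26 November 2002.
  Response Delay Deduction: −209 days → 1 May 2002.
Terminal disclaimer: VP-204332 expires on the earlier of 11 May 1999 and 1 May 2002.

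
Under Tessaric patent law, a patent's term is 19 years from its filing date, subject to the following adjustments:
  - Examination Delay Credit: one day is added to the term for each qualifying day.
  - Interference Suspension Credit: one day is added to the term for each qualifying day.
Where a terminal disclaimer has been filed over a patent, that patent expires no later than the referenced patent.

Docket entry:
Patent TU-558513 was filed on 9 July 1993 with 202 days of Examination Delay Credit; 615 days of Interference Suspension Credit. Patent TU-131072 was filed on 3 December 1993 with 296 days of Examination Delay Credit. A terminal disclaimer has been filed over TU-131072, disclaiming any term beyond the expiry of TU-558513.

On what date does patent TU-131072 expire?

September 25, 2013

Natural term of TU-131072:
  Base: filing + 19 years → 3 December 2012.
  Examination Delay Credit: +296 days → 25 September 2013.
Expiry of referenced patent TU-558513:
  Base: filing + 19 years → 9 July 2012.
  Examination Delay Credit: +202 days → 27 January 2013.
  Interference Suspension Credit: +615 days → 4 October 2014.
Terminal disclaimer: TU-131072 expires on the earlier of 25 September 2013 and 4 October 2014.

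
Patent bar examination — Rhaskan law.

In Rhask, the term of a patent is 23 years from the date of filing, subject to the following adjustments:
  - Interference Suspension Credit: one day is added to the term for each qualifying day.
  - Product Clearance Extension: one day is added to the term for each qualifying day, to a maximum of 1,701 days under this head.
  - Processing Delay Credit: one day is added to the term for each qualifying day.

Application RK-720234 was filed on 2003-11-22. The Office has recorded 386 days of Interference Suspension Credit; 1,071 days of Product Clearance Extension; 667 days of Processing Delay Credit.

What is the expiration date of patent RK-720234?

Base term: filing date + 23 years → 22 November 2026.
Interference Suspension Credit: +386 days → 13 December 2027.
Product Clearance Extension: 1071 days (within the 1701-day cap) → +1071 days → 18 November 2030.
Processing Delay Credit: +667 days → 15 September 2032.

2032-09-15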